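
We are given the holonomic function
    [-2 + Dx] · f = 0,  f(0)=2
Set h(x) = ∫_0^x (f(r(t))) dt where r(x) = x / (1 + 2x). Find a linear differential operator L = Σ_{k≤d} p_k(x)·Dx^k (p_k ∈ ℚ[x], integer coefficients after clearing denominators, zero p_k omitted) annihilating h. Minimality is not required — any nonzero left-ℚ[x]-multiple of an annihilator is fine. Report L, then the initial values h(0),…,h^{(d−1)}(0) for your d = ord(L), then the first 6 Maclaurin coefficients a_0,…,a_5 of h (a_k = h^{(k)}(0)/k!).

f: a_k = 2, 4, 4, 8/3, 4/3, 8/15, …
f∘r: x↦r, Dx↦Dx/r' in L_f ⇒ L₀.
∫: right-multiply L₀ by Dx.
L = -2·Dx + (1 + 4·x + 4·x^2)·Dx^2  (order 2).
h: a_k = 0, 2, 2, -4/3, 2/3, 4/15, …
ICs: h(0) = 0, h′(0) = 2.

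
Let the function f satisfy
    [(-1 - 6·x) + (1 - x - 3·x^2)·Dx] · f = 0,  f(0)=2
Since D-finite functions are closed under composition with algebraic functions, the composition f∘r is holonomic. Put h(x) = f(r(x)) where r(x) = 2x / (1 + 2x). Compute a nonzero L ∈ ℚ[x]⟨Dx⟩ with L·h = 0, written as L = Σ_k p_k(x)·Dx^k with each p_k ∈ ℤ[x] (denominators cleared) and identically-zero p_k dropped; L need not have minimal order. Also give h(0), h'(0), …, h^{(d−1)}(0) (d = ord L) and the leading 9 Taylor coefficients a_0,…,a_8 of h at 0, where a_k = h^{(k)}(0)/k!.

f: a_k = 2, 2, 8, 14, 38, 80, 194, 434, 1016, …
f∘r: x↦r, Dx↦Dx/r' in L_f ⇒ L₀.
L = (2 + 28·x) + (-1 - 4·x + 8·x^2 + 24·x^3)·Dx  (order 1).
h: a_k = 2, 4, 24, 0, 288, -576, 4608, -16128, 87552, …
ICs: h(0) = 2.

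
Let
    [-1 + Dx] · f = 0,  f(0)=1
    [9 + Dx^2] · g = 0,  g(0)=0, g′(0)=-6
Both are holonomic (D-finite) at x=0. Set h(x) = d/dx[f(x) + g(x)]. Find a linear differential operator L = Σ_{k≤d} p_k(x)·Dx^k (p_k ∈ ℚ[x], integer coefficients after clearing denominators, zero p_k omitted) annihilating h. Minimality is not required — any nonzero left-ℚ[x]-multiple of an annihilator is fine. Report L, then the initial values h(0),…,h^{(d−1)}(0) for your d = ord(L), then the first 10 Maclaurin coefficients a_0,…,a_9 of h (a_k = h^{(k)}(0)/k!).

f: a_k = 1, 1, 1/2, 1/6, 1/24, 1/120, 1/720, 1/5040, 1/40320, 1/362880, …
g: a_k = 0, -6, 0, 9, 0, -81/20, 0, 243/280, 0, -243/2240, …
Sum ⇒ L₀ = lclm(L_f,L_g) in ℚ(x)⟨Dx⟩.
h₀' ⇒ L via d/dx closure of L₀.
L = 9 - 9·Dx + Dx^2 - Dx^3  (order 3).
h: a_k = -5, 1, 55/2, 1/6, -485/24, 1/120, 875/144, 1/5040, -7873/8064, 1/362880, …
ICs: h(0) = -5, h′(0) = 1, h′′(0) = 55.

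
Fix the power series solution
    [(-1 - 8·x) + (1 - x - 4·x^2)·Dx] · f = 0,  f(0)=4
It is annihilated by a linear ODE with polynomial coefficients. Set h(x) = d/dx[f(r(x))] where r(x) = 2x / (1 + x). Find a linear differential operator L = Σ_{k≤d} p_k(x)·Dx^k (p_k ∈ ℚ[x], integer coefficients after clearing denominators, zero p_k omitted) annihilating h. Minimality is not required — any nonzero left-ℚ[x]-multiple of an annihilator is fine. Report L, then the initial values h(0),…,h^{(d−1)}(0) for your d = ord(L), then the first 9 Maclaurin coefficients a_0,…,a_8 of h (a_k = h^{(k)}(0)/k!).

f: a_k = 4, 4, 20, 36, 116, 260, 724, 1764, 4660, …
h₀=f(r): pull back L_f along r ⇒ L₀.
Differentiate: ansatz ord ≤ ord L₀ ⇒ L.
L = (18 + 102·x + 918·x^2 + 578·x^3) + (-1 - 18·x + 306·x^3 + 289·x^4)·Dx  (order 1).
h: a_k = 8, 144, 408, 4896, 11560, 124848, 275128, 2829888, 6013512, …
ICs: h(0) = 8.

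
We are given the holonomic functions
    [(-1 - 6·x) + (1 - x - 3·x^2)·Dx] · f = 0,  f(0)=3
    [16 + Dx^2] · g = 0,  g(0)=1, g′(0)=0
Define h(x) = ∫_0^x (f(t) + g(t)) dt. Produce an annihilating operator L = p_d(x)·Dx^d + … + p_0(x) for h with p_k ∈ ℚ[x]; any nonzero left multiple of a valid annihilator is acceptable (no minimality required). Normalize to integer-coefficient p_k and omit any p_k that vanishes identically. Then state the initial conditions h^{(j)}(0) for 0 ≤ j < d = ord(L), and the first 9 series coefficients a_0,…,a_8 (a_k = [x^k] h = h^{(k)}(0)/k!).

f: a_k = 3, 3, 12, 21, 57, 120, 291, 651, 1524, …
g: a_k = 1, 0, -8, 0, 32/3, 0, -256/45, 0, 512/315, …
L₀ := lclm(L_f,L_g); ord L₀ ≤ 1+2.
h=∫h₀ ⇒ L = L₀·Dx.
L = (464 + 2816·x + 416·x^2 + 2112·x^3 + 5760·x^4 + 6912·x^5)·Dx + (-192 + 304·x + 672·x^2 - 1312·x^3 - 1008·x^4 + 3456·x^5 + 3456·x^6)·Dx^2 + (29 + 176·x + 26·x^2 + 132·x^3 + 360·x^4 + 432·x^5)·Dx^3 + (-12 + 19·x + 42·x^2 - 82·x^3 - 63·x^4 + 216·x^5 + 216·x^6)·Dx^4  (order 4).
h: a_k = 0, 4, 3/2, 4/3, 21/4, 203/15, 20, 12839/315, 651/8, …
ICs: h(0) = 0, h′(0) = 4, h′′(0) = 3, h′′′(0) = 8.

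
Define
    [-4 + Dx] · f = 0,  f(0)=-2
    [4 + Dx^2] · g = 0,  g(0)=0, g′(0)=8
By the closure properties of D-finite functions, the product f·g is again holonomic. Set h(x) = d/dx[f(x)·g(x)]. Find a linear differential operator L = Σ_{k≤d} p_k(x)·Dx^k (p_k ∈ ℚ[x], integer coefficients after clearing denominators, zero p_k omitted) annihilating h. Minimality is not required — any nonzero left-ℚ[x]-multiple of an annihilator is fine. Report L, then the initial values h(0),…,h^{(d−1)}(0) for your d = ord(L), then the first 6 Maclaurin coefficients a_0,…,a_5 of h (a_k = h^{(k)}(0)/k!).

f: a_k = -2, -8, -16, -64/3, -64/3, -256/15, …
g: a_k = 0, 8, 0, -16/3, 0, 16/15, …
L₀ := L_f ⊗_s L_g (sym. prod.), ord ≤ 2.
h₀' ⇒ L via d/dx closure of L₀.
L = 20 - 8·Dx + Dx^2  (order 2).
h: a_k = -16, -128, -352, -512, -1312/3, -2816/15, …
ICs: h(0) = -16, h′(0) = -128.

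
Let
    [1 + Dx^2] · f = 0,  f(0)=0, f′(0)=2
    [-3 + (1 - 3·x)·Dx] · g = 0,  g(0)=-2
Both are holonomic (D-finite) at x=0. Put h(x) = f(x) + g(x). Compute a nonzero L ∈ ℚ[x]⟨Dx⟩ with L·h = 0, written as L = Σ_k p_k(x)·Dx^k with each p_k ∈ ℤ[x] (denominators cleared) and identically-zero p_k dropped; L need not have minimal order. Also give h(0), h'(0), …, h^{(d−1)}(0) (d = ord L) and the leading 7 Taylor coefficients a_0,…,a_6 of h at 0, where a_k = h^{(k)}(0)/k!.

L = (-165 + 18·x - 27·x^2) + (19 - 63·x + 27·x^2 - 27·x^3)·Dx + (-165 + 18·x - 27·x^2)·Dx^2 + (19 - 63·x + 27·x^2 - 27·x^3)·Dx^3  (order 3).
h: a_k = -2, -4, -18, -163/3, -162, -29159/60, -1458, …
ICs: h(0) = -2, h′(0) = -4, h′′(0) = -36.

f: a_k = 0, 2, 0, -1/3, 0, 1/60, 0, …
g: a_k = -2, -6, -18, -54, -162, -486, -1458, …
Weyl lclm of L_f,L_g ⇒ L₀ (ord ≤ 3).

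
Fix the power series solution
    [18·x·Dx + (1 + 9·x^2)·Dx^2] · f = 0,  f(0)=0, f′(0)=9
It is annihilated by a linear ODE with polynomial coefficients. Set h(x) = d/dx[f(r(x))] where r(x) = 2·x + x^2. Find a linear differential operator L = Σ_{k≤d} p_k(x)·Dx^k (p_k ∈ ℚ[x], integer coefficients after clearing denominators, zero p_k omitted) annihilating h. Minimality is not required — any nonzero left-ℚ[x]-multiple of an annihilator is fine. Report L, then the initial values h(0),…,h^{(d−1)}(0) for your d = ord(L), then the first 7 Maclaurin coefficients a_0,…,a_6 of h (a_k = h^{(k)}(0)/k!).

L = (-1 + 72·x + 144·x^2 + 108·x^3 + 27·x^4) + (1 + x + 36·x^2 + 72·x^3 + 45·x^4 + 9·x^5)·Dx  (order 1).
h: a_k = 18, 18, -648, -1296, 22518, 69822, -758160, …
ICs: h(0) = 18.

f: a_k = 0, 9, 0, -27, 0, 729/5, 0, …
h₀=f(r): pull back L_f along r ⇒ L₀.
Derive L from L₀ (diff closure).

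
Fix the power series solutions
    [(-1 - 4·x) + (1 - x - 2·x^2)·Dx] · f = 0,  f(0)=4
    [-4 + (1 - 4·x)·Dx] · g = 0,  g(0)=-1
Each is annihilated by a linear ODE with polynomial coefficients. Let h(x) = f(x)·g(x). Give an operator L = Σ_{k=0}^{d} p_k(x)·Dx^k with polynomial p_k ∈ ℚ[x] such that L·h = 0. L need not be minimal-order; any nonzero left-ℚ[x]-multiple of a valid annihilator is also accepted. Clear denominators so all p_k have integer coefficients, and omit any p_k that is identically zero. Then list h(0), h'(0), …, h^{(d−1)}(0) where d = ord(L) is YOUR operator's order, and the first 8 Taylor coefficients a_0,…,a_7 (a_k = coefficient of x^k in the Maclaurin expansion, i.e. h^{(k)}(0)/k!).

L = (-5 + 4·x + 24·x^2) + (1 - 5·x + 2·x^2 + 8·x^3)·Dx  (order 1).
h: a_k = -4, -20, -92, -388, -1596, -6468, -26044, -104516, …
ICs: h(0) = -4.

f: a_k = 4, 4, 12, 20, 44, 84, 172, 340, …
g: a_k = -1, -4, -16, -64, -256, -1024, -4096, -16384, …
f·g: L₀ = L_f ⊗_s L_g, ord ≤ 1·1.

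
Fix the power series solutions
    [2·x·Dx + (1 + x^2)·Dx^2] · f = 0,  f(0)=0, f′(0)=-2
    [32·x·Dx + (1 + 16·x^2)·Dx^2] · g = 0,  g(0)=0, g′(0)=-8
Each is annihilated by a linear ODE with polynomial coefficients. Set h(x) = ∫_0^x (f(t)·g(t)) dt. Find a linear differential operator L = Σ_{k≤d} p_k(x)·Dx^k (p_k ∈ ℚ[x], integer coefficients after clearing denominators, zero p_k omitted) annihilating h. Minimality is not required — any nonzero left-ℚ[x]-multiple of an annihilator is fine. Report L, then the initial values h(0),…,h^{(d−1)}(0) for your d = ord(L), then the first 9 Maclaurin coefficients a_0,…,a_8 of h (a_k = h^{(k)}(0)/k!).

L = (-384·x - 10880·x^3 - 16384·x^5 + 34816·x^7 + 98304·x^9)·Dx^2 + (-68 - 3916·x^2 - 19584·x^4 - 14336·x^6 + 121856·x^8 + 147456·x^10)·Dx^3 + (-136·x - 2632·x^3 - 6528·x^5 + 16448·x^7 + 69632·x^9 + 49152·x^11)·Dx^4 + (-1 - 34·x^2 - 305·x^4 + 4880·x^8 + 8704·x^10 + 4096·x^12)·Dx^5  (order 5).
h: a_k = 0, 0, 0, 16/3, 0, -272/15, 0, 38288/315, 0, …
ICs: h(0) = 0, h′(0) = 0, h′′(0) = 0, h′′′(0) = 32, h′′′′(0) = 0.

f: a_k = 0, -2, 0, 2/3, 0, -2/5, 0, 2/7, 0, …
g: a_k = 0, -8, 0, 128/3, 0, -2048/5, 0, 32768/7, 0, …
h₀=f·g: eliminate ⇒ L₀, order ≤ 2·2.
h=∫₀ˣh₀: take L = L₀·Dx.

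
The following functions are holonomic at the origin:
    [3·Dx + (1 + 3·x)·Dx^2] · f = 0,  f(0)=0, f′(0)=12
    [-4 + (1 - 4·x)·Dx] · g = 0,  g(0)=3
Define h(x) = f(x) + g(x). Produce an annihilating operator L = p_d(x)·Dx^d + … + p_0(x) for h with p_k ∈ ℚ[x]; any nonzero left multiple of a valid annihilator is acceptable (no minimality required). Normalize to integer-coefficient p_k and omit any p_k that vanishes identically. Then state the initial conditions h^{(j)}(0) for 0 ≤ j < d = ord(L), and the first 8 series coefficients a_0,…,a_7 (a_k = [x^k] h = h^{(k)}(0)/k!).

L = (-432 - 288·x)·Dx + (-78 - 720·x - 576·x^2)·Dx^2 + (11 + x - 144·x^2 - 144·x^3)·Dx^3  (order 3).
h: a_k = 3, 24, 30, 228, 687, 16332/5, 11802, 352812/7, …
ICs: h(0) = 3, h′(0) = 24, h′′(0) = 60.

f: a_k = 0, 12, -18, 36, -81, 972/5, -486, 8748/7, …
g: a_k = 3, 12, 48, 192, 768, 3072, 12288, 49152, …
Sum ⇒ L₀ = lclm(L_f,L_g) in ℚ(x)⟨Dx⟩.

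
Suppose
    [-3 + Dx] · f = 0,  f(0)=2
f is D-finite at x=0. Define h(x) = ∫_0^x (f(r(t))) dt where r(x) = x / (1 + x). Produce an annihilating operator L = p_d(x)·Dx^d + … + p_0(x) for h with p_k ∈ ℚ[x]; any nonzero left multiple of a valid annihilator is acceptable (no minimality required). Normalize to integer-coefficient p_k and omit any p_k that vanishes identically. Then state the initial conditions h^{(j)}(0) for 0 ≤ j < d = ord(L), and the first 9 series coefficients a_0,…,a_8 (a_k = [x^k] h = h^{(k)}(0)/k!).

L = -3·Dx + (1 + 2·x + x^2)·Dx^2  (order 2).
h: a_k = 0, 2, 3, 1, -3/4, 3/20, 7/40, -69/280, 411/2240, …
ICs: h(0) = 0, h′(0) = 2.

f: a_k = 2, 6, 9, 9, 27/4, 81/20, 81/40, 243/280, 729/2240, …
Change of var in L_f (x↦r) gives L₀.
∫: right-multiply L₀ by Dx.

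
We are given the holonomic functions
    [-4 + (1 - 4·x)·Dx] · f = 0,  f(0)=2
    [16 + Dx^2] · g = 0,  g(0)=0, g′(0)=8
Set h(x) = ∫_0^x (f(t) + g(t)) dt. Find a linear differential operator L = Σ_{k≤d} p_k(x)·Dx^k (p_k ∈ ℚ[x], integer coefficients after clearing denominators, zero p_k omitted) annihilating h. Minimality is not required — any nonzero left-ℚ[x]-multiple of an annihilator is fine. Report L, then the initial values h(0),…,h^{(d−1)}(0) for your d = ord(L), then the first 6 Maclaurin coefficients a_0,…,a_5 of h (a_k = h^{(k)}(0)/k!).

L = (448 - 512·x + 1024·x^2)·Dx + (-48 + 320·x - 768·x^2 + 1024·x^3)·Dx^2 + (28 - 32·x + 64·x^2)·Dx^3 + (-3 + 20·x - 48·x^2 + 64·x^3)·Dx^4  (order 4).
h: a_k = 0, 2, 8, 32/3, 80/3, 512/5, …
ICs: h(0) = 0, h′(0) = 2, h′′(0) = 16, h′′′(0) = 64.

f: a_k = 2, 8, 32, 128, 512, 2048, …
g: a_k = 0, 8, 0, -64/3, 0, 256/15, …
h₀=f+g: left-lcm gives L₀, ord ≤ 3.
h=∫h₀ ⇒ L = L₀·Dx.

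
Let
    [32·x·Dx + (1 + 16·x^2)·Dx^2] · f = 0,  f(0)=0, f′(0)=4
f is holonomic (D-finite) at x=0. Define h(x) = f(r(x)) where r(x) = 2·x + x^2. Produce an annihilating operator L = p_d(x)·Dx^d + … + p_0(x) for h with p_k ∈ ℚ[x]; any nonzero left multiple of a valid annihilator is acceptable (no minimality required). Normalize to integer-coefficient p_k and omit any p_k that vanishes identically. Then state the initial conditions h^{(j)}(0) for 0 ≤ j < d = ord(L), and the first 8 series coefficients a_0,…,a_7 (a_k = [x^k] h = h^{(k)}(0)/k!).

L = (-1 + 128·x + 256·x^2 + 192·x^3 + 48·x^4)·Dx + (1 + x + 64·x^2 + 128·x^3 + 80·x^4 + 16·x^5)·Dx^2  (order 2).
h: a_k = 0, 8, 4, -512/3, -256, 32128/5, 49088/3, -1982464/7, …
ICs: h(0) = 0, h′(0) = 8.

f: a_k = 0, 4, 0, -64/3, 0, 1024/5, 0, -16384/7, …
Substitute x→r, Dx→(1/r')Dx; clear ⇒ L₀.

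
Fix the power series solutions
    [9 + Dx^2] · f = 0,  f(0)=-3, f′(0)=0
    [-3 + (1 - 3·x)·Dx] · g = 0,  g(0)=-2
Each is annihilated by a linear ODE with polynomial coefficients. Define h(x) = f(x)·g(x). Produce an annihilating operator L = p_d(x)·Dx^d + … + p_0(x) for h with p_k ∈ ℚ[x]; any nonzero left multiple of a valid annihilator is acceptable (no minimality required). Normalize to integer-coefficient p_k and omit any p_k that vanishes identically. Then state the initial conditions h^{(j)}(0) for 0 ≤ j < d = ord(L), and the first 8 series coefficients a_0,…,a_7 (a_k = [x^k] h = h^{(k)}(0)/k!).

f: a_k = -3, 0, 27/2, 0, -81/8, 0, 243/80, 0, …
g: a_k = -2, -6, -18, -54, -162, -486, -1458, -4374, …
h₀=f·g: eliminate ⇒ L₀, order ≤ 2·1.
L = (-9 + 27·x) + 6·Dx + (-1 + 3·x)·Dx^2  (order 2).
h: a_k = 6, 18, 27, 81, 1053/4, 3159/4, 94527/40, 283581/40, …
ICs: h(0) = 6, h′(0) = 18.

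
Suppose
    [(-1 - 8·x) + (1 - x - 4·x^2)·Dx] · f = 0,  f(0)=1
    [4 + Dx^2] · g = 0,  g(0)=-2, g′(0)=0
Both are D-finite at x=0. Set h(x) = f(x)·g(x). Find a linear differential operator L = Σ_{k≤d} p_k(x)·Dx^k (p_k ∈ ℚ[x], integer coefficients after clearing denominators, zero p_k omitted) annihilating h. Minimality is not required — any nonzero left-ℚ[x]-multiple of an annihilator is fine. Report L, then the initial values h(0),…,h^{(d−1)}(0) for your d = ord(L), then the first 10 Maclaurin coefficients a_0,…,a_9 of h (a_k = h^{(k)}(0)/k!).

f: a_k = 1, 1, 5, 9, 29, 65, 181, 441, 1165, 2929, …
g: a_k = -2, 0, 4, 0, -4/3, 0, 8/45, 0, -4/315, 0, …
h₀=f·g: eliminate ⇒ L₀, order ≤ 1·2.
L = (4 + 4·x + 16·x^2) + (2 + 16·x)·Dx + (-1 + x + 4·x^2)·Dx^2  (order 2).
h: a_k = -2, -2, -6, -14, -118/3, -286/3, -11362/45, -28522/45, -172598/105, -263282/63, …
ICs: h(0) = -2, h′(0) = -2.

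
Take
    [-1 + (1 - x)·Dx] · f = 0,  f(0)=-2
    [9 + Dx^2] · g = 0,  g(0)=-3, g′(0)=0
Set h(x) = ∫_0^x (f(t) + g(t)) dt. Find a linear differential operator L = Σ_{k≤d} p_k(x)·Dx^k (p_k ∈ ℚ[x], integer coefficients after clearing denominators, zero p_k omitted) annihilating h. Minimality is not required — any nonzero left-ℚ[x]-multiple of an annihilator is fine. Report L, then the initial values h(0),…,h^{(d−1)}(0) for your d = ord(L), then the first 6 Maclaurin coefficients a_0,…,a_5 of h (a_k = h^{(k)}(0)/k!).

f: a_k = -2, -2, -2, -2, -2, -2, …
g: a_k = -3, 0, 27/2, 0, -81/8, 0, …
Weyl lclm of L_f,L_g ⇒ L₀ (ord ≤ 3).
Integrate: L := L₀·Dx.
L = (135 - 162·x + 81·x^2)·Dx + (-99 + 261·x - 243·x^2 + 81·x^3)·Dx^2 + (15 - 18·x + 9·x^2)·Dx^3 + (-11 + 29·x - 27·x^2 + 9·x^3)·Dx^4  (order 4).
h: a_k = 0, -5, -1, 23/6, -1/2, -97/40, …
ICs: h(0) = 0, h′(0) = -5, h′′(0) = -2, h′′′(0) = 23.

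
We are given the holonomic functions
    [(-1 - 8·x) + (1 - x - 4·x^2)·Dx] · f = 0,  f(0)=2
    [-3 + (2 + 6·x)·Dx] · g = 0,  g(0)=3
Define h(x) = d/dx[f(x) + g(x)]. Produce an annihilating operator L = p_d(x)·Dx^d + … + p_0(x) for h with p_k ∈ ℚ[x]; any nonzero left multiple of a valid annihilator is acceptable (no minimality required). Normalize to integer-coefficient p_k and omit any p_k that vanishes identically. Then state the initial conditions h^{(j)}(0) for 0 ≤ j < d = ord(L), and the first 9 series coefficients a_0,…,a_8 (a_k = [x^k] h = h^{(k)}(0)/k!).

f: a_k = 2, 2, 10, 18, 58, 130, 362, 882, 2330, …
g: a_k = 3, 9/2, -27/8, 81/16, -1215/128, 5103/256, -45927/1024, 216513/2048, -8444007/32768, …
h₀=f+g: left-lcm gives L₀, ord ≤ 2.
Differentiate: ansatz ord ≤ ord L₀ ⇒ L.
L = (-594 - 4230·x - 12960·x^2 - 14400·x^3 - 17280·x^4) + (-189 - 3054·x - 16389·x^2 - 38544·x^3 - 55440·x^4 - 51840·x^5)·Dx + (46 + 350·x + 794·x^2 - 198·x^3 - 5376·x^4 - 13920·x^5 - 11520·x^6)·Dx^2  (order 2).
h: a_k = 13/2, 53/4, 1107/16, 6209/32, 191915/256, 974283/512, 14159943/2048, 67905433/4096, 3835169307/65536, …
ICs: h(0) = 13/2, h′(0) = 53/4.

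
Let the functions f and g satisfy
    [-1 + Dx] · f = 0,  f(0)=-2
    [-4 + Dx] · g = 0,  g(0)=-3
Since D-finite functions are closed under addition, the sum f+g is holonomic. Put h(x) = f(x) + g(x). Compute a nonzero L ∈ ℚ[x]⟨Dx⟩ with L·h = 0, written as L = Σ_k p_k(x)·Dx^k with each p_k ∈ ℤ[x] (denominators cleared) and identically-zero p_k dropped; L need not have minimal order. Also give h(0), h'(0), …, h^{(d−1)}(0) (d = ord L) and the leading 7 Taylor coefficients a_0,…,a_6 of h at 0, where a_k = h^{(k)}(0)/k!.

L = 4 - 5·Dx + Dx^2  (order 2).
h: a_k = -5, -14, -25, -97/3, -385/12, -1537/60, -1229/72, …
ICs: h(0) = -5, h′(0) = -14.

f: a_k = -2, -2, -1, -1/3, -1/12, -1/60, -1/360, …
g: a_k = -3, -12, -24, -32, -32, -128/5, -256/15, …
f+g: L₀ = lclm(L_f,L_g), ord ≤ 1+1.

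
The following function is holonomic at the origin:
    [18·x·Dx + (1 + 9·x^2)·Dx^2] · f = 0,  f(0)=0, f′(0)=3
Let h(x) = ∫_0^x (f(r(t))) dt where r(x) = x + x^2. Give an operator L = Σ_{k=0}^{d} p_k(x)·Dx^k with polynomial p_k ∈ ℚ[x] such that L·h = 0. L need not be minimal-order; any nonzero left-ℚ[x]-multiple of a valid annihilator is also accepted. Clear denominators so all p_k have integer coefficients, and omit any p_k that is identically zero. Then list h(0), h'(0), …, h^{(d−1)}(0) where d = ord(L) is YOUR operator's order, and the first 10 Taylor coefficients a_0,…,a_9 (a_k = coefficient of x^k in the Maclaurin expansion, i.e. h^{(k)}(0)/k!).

L = (-2 + 18·x + 72·x^2 + 108·x^3 + 54·x^4)·Dx^2 + (1 + 2·x + 9·x^2 + 36·x^3 + 45·x^4 + 18·x^5)·Dx^3  (order 3).
h: a_k = 0, 0, 3/2, 1, -9/4, -27/5, 18/5, 234/7, 1215/56, -189, …
ICs: h(0) = 0, h′(0) = 0, h′′(0) = 3.

f: a_k = 0, 3, 0, -9, 0, 243/5, 0, -2187/7, 0, 2187, …
L₀ from L_f via x↦r, Dx↦r'^{-1}Dx.
∫: right-multiply L₀ by Dx.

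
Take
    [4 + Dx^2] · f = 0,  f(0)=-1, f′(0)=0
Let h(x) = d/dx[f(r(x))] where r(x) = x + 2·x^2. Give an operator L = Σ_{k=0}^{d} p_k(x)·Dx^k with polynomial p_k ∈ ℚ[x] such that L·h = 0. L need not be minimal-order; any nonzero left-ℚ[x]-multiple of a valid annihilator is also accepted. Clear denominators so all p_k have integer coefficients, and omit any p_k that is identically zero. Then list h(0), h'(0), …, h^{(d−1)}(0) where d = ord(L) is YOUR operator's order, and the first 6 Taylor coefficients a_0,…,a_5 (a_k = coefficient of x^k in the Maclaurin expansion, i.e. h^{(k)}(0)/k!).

L = (52 + 64·x + 384·x^2 + 1024·x^3 + 1024·x^4) + (-12 - 48·x)·Dx + (1 + 8·x + 16·x^2)·Dx^2  (order 2).
h: a_k = 0, 4, 24, 88/3, -80/3, -1432/15, …
ICs: h(0) = 0, h′(0) = 4.

f: a_k = -1, 0, 2, 0, -2/3, 0, …
Change of var in L_f (x↦r) gives L₀.
Derive L from L₀ (diff closure).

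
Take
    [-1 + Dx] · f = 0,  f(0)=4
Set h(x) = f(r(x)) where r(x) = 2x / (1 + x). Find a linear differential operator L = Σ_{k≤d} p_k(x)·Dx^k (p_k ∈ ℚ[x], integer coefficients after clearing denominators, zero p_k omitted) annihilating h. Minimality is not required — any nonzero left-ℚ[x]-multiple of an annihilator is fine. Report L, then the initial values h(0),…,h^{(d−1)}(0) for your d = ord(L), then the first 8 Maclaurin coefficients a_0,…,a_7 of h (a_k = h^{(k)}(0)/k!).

L = -2 + (1 + 2·x + x^2)·Dx  (order 1).
h: a_k = 4, 8, 0, -8/3, 8/3, -8/5, 16/45, 40/63, …
ICs: h(0) = 4.

f: a_k = 4, 4, 2, 2/3, 1/6, 1/30, 1/180, 1/1260, …
f∘r: x↦r, Dx↦Dx/r' in L_f ⇒ L₀.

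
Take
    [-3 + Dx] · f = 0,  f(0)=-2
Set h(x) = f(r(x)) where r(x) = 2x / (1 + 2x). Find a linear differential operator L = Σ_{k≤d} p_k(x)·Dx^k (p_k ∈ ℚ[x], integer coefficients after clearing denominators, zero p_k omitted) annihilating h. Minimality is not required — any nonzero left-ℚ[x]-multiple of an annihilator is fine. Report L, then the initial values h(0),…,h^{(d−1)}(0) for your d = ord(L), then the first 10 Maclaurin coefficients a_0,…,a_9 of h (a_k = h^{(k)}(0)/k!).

L = -6 + (1 + 4·x + 4·x^2)·Dx  (order 1).
h: a_k = -2, -12, -12, 24, -12, -168/5, 552/5, -6576/35, 6492/35, 1704/35, …
ICs: h(0) = -2.

f: a_k = -2, -6, -9, -9, -27/4, -81/20, -81/40, -243/280, -729/2240, -243/2240, …
L₀ from L_f via x↦r, Dx↦r'^{-1}Dx.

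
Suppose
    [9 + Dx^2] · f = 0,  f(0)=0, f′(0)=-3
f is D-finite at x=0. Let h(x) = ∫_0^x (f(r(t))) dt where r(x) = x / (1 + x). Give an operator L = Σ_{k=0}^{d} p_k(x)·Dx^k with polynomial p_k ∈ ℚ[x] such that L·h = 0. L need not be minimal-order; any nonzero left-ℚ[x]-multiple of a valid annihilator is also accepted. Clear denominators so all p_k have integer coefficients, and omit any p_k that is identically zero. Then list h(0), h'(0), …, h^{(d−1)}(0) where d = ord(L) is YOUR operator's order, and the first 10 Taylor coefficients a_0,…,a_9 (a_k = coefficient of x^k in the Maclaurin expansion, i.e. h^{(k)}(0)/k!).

f: a_k = 0, -3, 0, 9/2, 0, -81/40, 0, 243/560, 0, -243/4480, …
L₀ from L_f via x↦r, Dx↦r'^{-1}Dx.
h=∫h₀ ⇒ L = L₀·Dx.
L = 9·Dx + (2 + 6·x + 6·x^2 + 2·x^3)·Dx^2 + (1 + 4·x + 6·x^2 + 4·x^3 + x^4)·Dx^3  (order 3).
h: a_k = 0, 0, -3/2, 1, 3/8, -21/10, 293/80, -255/56, 19353/4480, -631/240, …
ICs: h(0) = 0, h′(0) = 0, h′′(0) = -3.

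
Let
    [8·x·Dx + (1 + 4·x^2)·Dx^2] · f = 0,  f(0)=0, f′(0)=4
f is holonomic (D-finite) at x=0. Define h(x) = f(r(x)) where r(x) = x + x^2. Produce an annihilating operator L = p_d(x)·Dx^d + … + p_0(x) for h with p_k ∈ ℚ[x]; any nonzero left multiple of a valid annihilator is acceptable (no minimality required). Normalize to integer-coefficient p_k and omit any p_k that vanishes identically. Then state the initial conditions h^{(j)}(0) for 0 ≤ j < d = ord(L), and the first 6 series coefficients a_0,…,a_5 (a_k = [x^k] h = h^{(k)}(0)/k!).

f: a_k = 0, 4, 0, -16/3, 0, 64/5, …
Substitute x→r, Dx→(1/r')Dx; clear ⇒ L₀.
L = (-2 + 8·x + 32·x^2 + 48·x^3 + 24·x^4)·Dx + (1 + 2·x + 4·x^2 + 16·x^3 + 20·x^4 + 8·x^5)·Dx^2  (order 2).
h: a_k = 0, 4, 4, -16/3, -16, -16/5, …
ICs: h(0) = 0, h′(0) = 4.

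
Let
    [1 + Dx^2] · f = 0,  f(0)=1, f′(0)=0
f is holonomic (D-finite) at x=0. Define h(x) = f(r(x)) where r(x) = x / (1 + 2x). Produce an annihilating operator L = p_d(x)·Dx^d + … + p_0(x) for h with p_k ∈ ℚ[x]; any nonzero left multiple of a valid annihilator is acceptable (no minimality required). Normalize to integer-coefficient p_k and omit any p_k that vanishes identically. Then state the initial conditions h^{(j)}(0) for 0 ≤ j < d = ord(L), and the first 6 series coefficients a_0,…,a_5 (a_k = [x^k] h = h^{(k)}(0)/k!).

L = 1 + (4 + 24·x + 48·x^2 + 32·x^3)·Dx + (1 + 8·x + 24·x^2 + 32·x^3 + 16·x^4)·Dx^2  (order 2).
h: a_k = 1, 0, -1/2, 2, -143/24, 47/3, …
ICs: h(0) = 1, h′(0) = 0.

f: a_k = 1, 0, -1/2, 0, 1/24, 0, …
f∘r: x↦r, Dx↦Dx/r' in L_f ⇒ L₀.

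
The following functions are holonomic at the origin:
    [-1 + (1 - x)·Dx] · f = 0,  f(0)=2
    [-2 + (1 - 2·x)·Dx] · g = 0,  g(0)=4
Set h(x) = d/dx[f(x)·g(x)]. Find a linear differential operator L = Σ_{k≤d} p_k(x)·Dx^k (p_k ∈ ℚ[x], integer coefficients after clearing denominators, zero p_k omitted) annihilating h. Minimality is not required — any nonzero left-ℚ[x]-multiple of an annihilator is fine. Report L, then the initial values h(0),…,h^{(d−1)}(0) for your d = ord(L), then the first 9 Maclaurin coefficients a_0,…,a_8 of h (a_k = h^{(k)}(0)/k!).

f: a_k = 2, 2, 2, 2, 2, 2, 2, 2, 2, …
g: a_k = 4, 8, 16, 32, 64, 128, 256, 512, 1024, …
Sym-product of L_f,L_g gives L₀ (≤ ord 1).
h=h₀': d/dx-closure on L₀ ⇒ L.
L = (14 - 36·x + 24·x^2) + (-3 + 13·x - 18·x^2 + 8·x^3)·Dx  (order 1).
h: a_k = 24, 112, 360, 992, 2520, 6096, 14280, 32704, 73656, …
ICs: h(0) = 24.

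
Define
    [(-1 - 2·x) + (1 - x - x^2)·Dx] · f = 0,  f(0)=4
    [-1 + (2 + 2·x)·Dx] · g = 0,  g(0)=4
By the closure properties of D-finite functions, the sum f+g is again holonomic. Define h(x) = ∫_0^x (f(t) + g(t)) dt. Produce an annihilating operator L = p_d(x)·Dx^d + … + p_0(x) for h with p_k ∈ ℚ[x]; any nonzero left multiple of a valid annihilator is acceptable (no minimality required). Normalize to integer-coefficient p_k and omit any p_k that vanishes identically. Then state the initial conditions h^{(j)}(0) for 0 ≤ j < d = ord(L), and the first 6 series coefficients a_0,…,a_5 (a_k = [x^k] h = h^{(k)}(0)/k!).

L = (-9 - 21·x - 21·x^2 - 10·x^3)·Dx + (17 + 54·x + 87·x^2 + 74·x^3 + 25·x^4)·Dx^2 + (-2 - 14·x - 6·x^2 + 30·x^3 + 34·x^4 + 10·x^5)·Dx^3  (order 3).
h: a_k = 0, 8, 3, 5/2, 49/16, 127/32, …
ICs: h(0) = 0, h′(0) = 8, h′′(0) = 6.

f: a_k = 4, 4, 8, 12, 20, 32, …
g: a_k = 4, 2, -1/2, 1/4, -5/32, 7/64, …
L₀ := lclm(L_f,L_g); ord L₀ ≤ 1+1.
∫: right-multiply L₀ by Dx.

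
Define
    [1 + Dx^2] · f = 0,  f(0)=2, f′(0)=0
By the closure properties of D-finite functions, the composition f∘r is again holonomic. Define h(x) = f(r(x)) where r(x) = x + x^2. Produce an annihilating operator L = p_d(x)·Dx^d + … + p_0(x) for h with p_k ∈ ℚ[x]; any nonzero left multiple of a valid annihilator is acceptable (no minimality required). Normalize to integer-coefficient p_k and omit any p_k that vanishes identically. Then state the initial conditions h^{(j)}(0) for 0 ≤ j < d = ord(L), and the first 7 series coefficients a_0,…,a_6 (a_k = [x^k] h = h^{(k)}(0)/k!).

L = (1 + 6·x + 12·x^2 + 8·x^3) - 2·Dx + (1 + 2·x)·Dx^2  (order 2).
h: a_k = 2, 0, -1, -2, -11/12, 1/3, 179/360, …
ICs: h(0) = 2, h′(0) = 0.

f: a_k = 2, 0, -1, 0, 1/12, 0, -1/360, …
h₀=f(r): pull back L_f along r ⇒ L₀.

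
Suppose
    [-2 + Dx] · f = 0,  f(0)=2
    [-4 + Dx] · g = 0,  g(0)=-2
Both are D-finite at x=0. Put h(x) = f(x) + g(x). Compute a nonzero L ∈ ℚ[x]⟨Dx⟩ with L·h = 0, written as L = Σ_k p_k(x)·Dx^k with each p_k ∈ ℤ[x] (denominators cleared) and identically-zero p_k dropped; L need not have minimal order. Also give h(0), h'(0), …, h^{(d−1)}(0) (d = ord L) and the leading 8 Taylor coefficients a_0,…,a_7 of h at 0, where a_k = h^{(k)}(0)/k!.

f: a_k = 2, 4, 4, 8/3, 4/3, 8/15, 8/45, 16/315, …
g: a_k = -2, -8, -16, -64/3, -64/3, -256/15, -512/45, -2048/315, …
L₀ := lclm(L_f,L_g); ord L₀ ≤ 1+1.
L = 8 - 6·Dx + Dx^2  (order 2).
h: a_k = 0, -4, -12, -56/3, -20, -248/15, -56/5, -2032/315, …
ICs: h(0) = 0, h′(0) = -4.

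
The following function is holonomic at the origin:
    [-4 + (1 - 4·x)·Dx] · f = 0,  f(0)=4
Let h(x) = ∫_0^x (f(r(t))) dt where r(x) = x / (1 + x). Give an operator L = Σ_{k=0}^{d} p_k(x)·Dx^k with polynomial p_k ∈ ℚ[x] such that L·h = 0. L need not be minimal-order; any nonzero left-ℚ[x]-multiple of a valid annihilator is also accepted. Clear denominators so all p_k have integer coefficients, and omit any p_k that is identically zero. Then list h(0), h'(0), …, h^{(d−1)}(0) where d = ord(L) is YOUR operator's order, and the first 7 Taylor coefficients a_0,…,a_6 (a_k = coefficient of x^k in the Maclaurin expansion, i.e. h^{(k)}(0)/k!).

L = 4·Dx + (-1 + 2·x + 3·x^2)·Dx^2  (order 2).
h: a_k = 0, 4, 8, 16, 36, 432/5, 216, …
ICs: h(0) = 0, h′(0) = 4.

f: a_k = 4, 16, 64, 256, 1024, 4096, 16384, …
f∘r: x↦r, Dx↦Dx/r' in L_f ⇒ L₀.
∫: right-multiply L₀ by Dx.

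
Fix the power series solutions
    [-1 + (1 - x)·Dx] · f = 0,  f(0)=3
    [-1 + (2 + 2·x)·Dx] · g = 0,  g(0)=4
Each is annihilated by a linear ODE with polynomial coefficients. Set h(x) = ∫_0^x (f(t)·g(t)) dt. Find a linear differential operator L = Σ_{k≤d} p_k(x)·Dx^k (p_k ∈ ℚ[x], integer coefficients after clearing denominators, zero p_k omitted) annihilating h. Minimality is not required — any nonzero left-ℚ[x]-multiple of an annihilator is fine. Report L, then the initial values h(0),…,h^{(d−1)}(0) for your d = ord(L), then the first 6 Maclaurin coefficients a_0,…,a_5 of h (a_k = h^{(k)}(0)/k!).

f: a_k = 3, 3, 3, 3, 3, 3, …
g: a_k = 4, 2, -1/2, 1/4, -5/32, 7/64, …
Product ⇒ symmetric product L₀, ord ≤ 1.
Integrate: L := L₀·Dx.
L = (3 + x)·Dx + (-2 + 2·x^2)·Dx^2  (order 2).
h: a_k = 0, 12, 9, 11/2, 69/16, 537/160, …
ICs: h(0) = 0, h′(0) = 12.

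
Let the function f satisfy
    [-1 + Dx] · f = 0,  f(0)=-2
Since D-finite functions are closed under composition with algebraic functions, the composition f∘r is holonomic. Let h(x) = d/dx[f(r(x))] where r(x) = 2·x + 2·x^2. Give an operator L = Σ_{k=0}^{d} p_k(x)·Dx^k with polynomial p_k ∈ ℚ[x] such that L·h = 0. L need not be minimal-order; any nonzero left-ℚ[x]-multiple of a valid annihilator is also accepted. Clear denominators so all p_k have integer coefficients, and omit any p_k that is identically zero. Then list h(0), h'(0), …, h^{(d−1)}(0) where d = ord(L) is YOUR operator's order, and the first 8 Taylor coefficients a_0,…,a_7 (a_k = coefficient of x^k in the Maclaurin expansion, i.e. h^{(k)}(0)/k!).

L = (4 + 8·x + 8·x^2) + (-1 - 2·x)·Dx  (order 1).
h: a_k = -4, -16, -32, -160/3, -208/3, -1216/15, -3712/45, -24448/315, …
ICs: h(0) = -4.

f: a_k = -2, -2, -1, -1/3, -1/12, -1/60, -1/360, -1/2520, …
h₀=f(r): pull back L_f along r ⇒ L₀.
Differentiate: ansatz ord ≤ ord L₀ ⇒ L.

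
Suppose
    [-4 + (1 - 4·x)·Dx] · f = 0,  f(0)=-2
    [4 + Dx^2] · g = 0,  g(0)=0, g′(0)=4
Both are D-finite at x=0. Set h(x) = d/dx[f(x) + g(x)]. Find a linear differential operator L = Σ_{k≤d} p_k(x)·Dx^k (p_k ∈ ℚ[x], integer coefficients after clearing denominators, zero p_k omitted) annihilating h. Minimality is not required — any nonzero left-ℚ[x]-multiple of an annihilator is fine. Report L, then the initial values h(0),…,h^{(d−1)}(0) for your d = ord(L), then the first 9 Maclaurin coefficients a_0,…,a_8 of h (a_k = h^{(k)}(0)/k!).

L = (1568 - 256·x + 512·x^2) + (-100 + 432·x - 192·x^2 + 256·x^3)·Dx + (392 - 64·x + 128·x^2)·Dx^2 + (-25 + 108·x - 48·x^2 + 64·x^3)·Dx^3  (order 3).
h: a_k = -4, -64, -392, -2048, -30712/3, -49152, -10321936/45, -1048576, -1486356472/315, …
ICs: h(0) = -4, h′(0) = -64, h′′(0) = -784.

f: a_k = -2, -8, -32, -128, -512, -2048, -8192, -32768, -131072, …
g: a_k = 0, 4, 0, -8/3, 0, 8/15, 0, -16/315, 0, …
Sum ⇒ L₀ = lclm(L_f,L_g) in ℚ(x)⟨Dx⟩.
Differentiate: ansatz ord ≤ ord L₀ ⇒ L.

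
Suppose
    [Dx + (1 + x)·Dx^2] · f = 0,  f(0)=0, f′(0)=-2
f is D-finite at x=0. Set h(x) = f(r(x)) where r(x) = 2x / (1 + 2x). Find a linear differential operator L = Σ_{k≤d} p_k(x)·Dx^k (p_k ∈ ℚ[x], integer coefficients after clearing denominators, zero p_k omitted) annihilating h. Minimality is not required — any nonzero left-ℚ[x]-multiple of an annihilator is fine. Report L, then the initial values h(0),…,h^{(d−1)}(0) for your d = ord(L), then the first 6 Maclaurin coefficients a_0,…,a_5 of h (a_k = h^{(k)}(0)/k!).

f: a_k = 0, -2, 1, -2/3, 1/2, -2/5, …
h₀=f(r): pull back L_f along r ⇒ L₀.
L = (6 + 16·x)·Dx + (1 + 6·x + 8·x^2)·Dx^2  (order 2).
h: a_k = 0, -4, 12, -112/3, 120, -1984/5, …
ICs: h(0) = 0, h′(0) = -4.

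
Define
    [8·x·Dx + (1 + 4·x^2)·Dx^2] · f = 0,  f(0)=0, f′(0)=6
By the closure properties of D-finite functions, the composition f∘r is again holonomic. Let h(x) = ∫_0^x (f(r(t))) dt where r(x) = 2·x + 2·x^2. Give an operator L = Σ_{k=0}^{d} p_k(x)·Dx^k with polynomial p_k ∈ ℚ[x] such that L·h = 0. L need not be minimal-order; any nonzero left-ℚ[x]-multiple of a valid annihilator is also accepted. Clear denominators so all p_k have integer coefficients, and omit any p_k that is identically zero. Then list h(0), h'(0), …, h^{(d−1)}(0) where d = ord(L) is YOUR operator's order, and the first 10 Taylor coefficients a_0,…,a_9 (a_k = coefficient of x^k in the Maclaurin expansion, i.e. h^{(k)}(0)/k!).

f: a_k = 0, 6, 0, -8, 0, 96/5, 0, -384/7, 0, 512/3, …
Change of var in L_f (x↦r) gives L₀.
h=∫₀ˣh₀: take L = L₀·Dx.
L = (-2 + 32·x + 128·x^2 + 192·x^3 + 96·x^4)·Dx^2 + (1 + 2·x + 16·x^2 + 64·x^3 + 80·x^4 + 32·x^5)·Dx^3  (order 3).
h: a_k = 0, 0, 6, 4, -16, -192/5, 352/5, 3008/7, -768/7, -14336/3, …
ICs: h(0) = 0, h′(0) = 0, h′′(0) = 12.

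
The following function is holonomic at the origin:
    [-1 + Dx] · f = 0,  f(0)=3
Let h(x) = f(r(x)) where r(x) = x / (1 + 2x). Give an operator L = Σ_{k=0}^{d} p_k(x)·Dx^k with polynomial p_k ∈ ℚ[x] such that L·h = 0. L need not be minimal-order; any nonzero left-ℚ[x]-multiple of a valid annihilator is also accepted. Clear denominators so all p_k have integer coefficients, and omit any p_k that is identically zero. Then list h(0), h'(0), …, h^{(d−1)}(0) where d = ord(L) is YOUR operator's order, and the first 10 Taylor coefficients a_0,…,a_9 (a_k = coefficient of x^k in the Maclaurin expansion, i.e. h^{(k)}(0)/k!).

f: a_k = 3, 3, 3/2, 1/2, 1/8, 1/40, 1/240, 1/1680, 1/13440, 1/120960, …
Substitute x→r, Dx→(1/r')Dx; clear ⇒ L₀.
L = -1 + (1 + 4·x + 4·x^2)·Dx  (order 1).
h: a_k = 3, 3, -9/2, 13/2, -71/8, 441/40, -2699/240, 9157/1680, 68731/4480, -8443151/120960, …
ICs: h(0) = 3.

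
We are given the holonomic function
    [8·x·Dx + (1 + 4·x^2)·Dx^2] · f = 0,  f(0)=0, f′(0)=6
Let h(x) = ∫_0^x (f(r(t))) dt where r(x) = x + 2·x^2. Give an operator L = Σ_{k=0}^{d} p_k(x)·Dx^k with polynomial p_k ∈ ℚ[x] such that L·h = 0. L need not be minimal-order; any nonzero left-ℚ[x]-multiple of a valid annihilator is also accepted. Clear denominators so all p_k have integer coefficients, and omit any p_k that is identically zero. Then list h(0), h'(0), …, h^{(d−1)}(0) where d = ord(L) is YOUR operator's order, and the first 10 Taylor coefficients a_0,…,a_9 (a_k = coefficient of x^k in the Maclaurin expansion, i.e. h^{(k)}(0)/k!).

f: a_k = 0, 6, 0, -8, 0, 96/5, 0, -384/7, 0, 512/3, …
Change of var in L_f (x↦r) gives L₀.
h=∫h₀ ⇒ L = L₀·Dx.
L = (-4 + 8·x + 64·x^2 + 192·x^3 + 192·x^4)·Dx^2 + (1 + 4·x + 4·x^2 + 32·x^3 + 80·x^4 + 64·x^5)·Dx^3  (order 3).
h: a_k = 0, 0, 3, 4, -2, -48/5, -64/5, 128/7, 624/7, 256/3, …
ICs: h(0) = 0, h′(0) = 0, h′′(0) = 6.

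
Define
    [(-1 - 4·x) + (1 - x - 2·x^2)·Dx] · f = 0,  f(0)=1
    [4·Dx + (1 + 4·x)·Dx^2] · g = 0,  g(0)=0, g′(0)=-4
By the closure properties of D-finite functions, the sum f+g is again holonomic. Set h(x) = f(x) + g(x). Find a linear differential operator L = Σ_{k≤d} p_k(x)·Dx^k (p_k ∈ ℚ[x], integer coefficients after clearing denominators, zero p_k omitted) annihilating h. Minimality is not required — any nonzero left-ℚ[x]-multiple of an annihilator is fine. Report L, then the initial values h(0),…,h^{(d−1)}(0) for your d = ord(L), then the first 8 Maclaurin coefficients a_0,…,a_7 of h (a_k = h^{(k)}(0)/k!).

f: a_k = 1, 1, 3, 5, 11, 21, 43, 85, …
g: a_k = 0, -4, 8, -64/3, 64, -1024/5, 2048/3, -16384/7, …
L₀ := lclm(L_f,L_g); ord L₀ ≤ 1+2.
L = (156 + 624·x + 1440·x^2 + 768·x^3 + 768·x^4)·Dx + (-1 + 160·x + 1064·x^2 + 1952·x^3 + 1600·x^4 + 1280·x^5)·Dx^2 + (-5 - 39·x - 66·x^2 + 80·x^3 + 240·x^4 + 384·x^5 + 256·x^6)·Dx^3  (order 3).
h: a_k = 1, -3, 11, -49/3, 75, -919/5, 2177/3, -15789/7, …
ICs: h(0) = 1, h′(0) = -3, h′′(0) = 22.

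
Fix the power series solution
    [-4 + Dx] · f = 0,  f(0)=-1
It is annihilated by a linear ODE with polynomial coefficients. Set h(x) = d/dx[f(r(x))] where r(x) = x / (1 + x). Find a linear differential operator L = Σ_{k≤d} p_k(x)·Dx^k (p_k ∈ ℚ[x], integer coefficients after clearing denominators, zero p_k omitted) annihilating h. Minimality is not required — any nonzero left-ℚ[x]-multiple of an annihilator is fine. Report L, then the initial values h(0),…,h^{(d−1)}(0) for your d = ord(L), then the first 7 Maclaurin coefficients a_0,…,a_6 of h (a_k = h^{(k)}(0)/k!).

L = (2 - 2·x) + (-1 - 2·x - x^2)·Dx  (order 1).
h: a_k = -4, -8, 4, 16/3, -28/3, 88/15, 68/45, …
ICs: h(0) = -4.

f: a_k = -1, -4, -8, -32/3, -32/3, -128/15, -256/45, …
Change of var in L_f (x↦r) gives L₀.
Differentiate: ansatz ord ≤ ord L₀ ⇒ L.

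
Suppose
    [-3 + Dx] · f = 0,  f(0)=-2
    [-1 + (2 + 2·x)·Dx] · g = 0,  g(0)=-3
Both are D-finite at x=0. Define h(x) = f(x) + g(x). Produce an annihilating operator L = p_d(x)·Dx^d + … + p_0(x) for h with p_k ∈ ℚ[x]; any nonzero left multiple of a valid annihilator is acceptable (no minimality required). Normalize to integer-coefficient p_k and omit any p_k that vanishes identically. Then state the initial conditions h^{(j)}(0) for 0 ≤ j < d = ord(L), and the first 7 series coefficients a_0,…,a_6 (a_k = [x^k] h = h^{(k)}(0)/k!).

L = (21 + 18·x) + (-37 - 72·x - 36·x^2)·Dx + (10 + 22·x + 12·x^2)·Dx^2  (order 2).
h: a_k = -5, -15/2, -69/8, -147/16, -849/128, -5289/1280, -10053/5120, …
ICs: h(0) = -5, h′(0) = -15/2.

f: a_k = -2, -6, -9, -9, -27/4, -81/20, -81/40, …
g: a_k = -3, -3/2, 3/8, -3/16, 15/128, -21/256, 63/1024, …
Sum ⇒ L₀ = lclm(L_f,L_g) in ℚ(x)⟨Dx⟩.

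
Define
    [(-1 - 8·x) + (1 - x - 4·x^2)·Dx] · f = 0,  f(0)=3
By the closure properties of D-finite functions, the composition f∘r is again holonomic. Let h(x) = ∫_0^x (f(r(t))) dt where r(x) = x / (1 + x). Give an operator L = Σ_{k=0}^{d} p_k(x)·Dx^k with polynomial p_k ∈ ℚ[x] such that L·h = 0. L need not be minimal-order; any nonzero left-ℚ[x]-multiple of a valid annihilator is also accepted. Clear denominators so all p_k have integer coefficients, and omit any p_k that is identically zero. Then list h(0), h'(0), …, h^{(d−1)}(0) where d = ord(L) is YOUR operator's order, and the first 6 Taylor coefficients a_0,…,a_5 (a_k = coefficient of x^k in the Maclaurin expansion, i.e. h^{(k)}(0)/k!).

L = (1 + 9·x)·Dx + (-1 - 2·x + 3·x^2 + 4·x^3)·Dx^2  (order 2).
h: a_k = 0, 3, 3/2, 4, 0, 48/5, …
ICs: h(0) = 0, h′(0) = 3.

f: a_k = 3, 3, 15, 27, 87, 195, …
h₀=f(r): pull back L_f along r ⇒ L₀.
∫: right-multiply L₀ by Dx.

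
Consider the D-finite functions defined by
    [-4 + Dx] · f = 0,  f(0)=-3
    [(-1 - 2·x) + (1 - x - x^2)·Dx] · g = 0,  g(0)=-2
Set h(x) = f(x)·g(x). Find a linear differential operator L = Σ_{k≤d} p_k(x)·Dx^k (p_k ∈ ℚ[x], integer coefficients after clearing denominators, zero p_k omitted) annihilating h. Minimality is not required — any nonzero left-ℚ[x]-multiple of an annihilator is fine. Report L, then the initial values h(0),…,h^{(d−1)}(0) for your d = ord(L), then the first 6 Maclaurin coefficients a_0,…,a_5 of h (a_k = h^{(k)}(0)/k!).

L = (5 - 2·x - 4·x^2) + (-1 + x + x^2)·Dx  (order 1).
h: a_k = 6, 30, 84, 178, 326, 2776/5, …
ICs: h(0) = 6.

f: a_k = -3, -12, -24, -32, -32, -128/5, …
g: a_k = -2, -2, -4, -6, -10, -16, …
f·g: L₀ = L_f ⊗_s L_g, ord ≤ 1·1.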